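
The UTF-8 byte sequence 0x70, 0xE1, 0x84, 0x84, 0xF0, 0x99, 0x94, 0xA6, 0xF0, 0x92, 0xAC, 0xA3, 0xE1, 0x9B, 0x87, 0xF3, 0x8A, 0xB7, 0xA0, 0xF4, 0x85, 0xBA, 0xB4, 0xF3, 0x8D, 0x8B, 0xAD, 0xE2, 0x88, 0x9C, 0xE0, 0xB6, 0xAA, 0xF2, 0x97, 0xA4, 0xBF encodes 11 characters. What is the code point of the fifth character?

Offset 0: leading byte 0x70 = 01110000 → 1-byte char #1 = 70.
Offset 1: leading byte 0xE1 = 11100001 → 3-byte char #2 = E1 84 84.
Offset 4: leading byte 0xF0 = 11110000 → 4-byte char #3 = F0 99 94 A6.
Offset 8: leading byte 0xF0 = 11110000 → 4-byte char #4 = F0 92 AC A3.
Offset 12: leading byte 0xE1 = 11100001 → 3-byte char #5 = E1 9B 87.
Leading byte 0xE1 = 11100001 matches 1110xxxx → 3-byte sequence.
Byte 1: 0xE1 = 11100001, payload 0001 (4 bits).
Byte 2: 0x9B = 10011011 (10xxxxxx ✓), payload 011011.
Byte 3: 0x87 = 10000111 (10xxxxxx ✓), payload 000111.
Concatenate: 0001011011000111 = 0x16C7 (16 bits → U+16C7).

U+16C7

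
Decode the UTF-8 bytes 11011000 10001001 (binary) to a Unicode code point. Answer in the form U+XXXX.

Leading byte 0xD8 = 11011000 matches 110xxxxx → 2-byte sequence.
Byte 1: 0xD8 = 11011000, payload 11000 (5 bits).
Byte 2: 0x89 = 10001001 (10xxxxxx ✓), payload 001001.
Concatenate: 11000001001 = 0x609 (11 bits → U+0609).

U+0609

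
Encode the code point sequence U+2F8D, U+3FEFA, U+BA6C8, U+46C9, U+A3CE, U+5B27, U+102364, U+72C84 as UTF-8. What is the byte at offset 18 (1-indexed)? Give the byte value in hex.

0xE5

1-indexed offset 18 is 0-indexed offset 17.
U+2F8D → 3-byte form E2 BE 8D at offsets 0–2.
U+3FEFA → 4-byte form F0 BF BB BA at offsets 3–6.
U+BA6C8 → 4-byte form F2 BA 9B 88 at offsets 7–10.
U+46C9 → 3-byte form E4 9B 89 at offsets 11–13.
U+A3CE → 3-byte form EA 8F 8E at offsets 14–16.
U+5B27 → 3-byte form E5 AC A7 at offsets 17–19.
Offset 17 falls in char 6's range; it's byte 1 of E5 AC A7 = 0xE5.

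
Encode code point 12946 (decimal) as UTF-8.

E3 8A 92

U+3292 = 0x3292 = 12946 decimal. In range U+0800–U+FFFF → 3-byte form: 1110xxxx 10xxxxxx 10xxxxxx.
Binary (16 bits): 0011001010010010.
Split 4+6+6: 0011 | 001010 | 010010.
Byte 1: 11100011 = 0xE3.
Byte 2: 10001010 = 0x8A.
Byte 3: 10010010 = 0x92.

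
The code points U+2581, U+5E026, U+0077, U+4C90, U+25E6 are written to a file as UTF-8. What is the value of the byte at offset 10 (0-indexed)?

0x90

U+2581 → 3-byte form E2 96 81 at offsets 0–2.
U+5E026 → 4-byte form F1 9E 80 A6 at offsets 3–6.
U+0077 → 1-byte form 77 at offsets 7–7.
U+4C90 → 3-byte form E4 B2 90 at offsets 8–10.
Offset 10 falls in char 4's range; it's byte 3 of E4 B2 90 = 0x90.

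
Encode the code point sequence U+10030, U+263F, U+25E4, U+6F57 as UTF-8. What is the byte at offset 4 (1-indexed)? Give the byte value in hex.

0xB0

1-indexed offset 4 is 0-indexed offset 3.
U+10030 → 4-byte form F0 90 80 B0 at offsets 0–3.
Offset 3 falls in char 1's range; it's byte 4 of F0 90 80 B0 = 0xB0.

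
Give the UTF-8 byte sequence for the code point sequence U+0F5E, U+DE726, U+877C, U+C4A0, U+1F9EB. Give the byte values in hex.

E0 BD 9E F3 9E 9C A6 E8 9D BC EC 92 A0 F0 9F A7 AB

U+0F5E: 3-byte form → E0 BD 9E.
U+DE726: 4-byte form → F3 9E 9C A6.
U+877C: 3-byte form → E8 9D BC.
U+C4A0: 3-byte form → EC 92 A0.
U+1F9EB: 4-byte form → F0 9F A7 AB.
Concatenated (17 bytes): E0 BD 9E F3 9E 9C A6 E8 9D BC EC 92 A0 F0 9F A7 AB.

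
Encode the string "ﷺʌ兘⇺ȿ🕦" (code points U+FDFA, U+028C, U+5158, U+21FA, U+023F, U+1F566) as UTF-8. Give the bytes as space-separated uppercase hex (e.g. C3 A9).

U+FDFA: 3-byte form → EF B7 BA.
U+028C: 2-byte form → CA 8C.
U+5158: 3-byte form → E5 85 98.
U+21FA: 3-byte form → E2 87 BA.
U+023F: 2-byte form → C8 BF.
U+1F566: 4-byte form → F0 9F 95 A6.
Concatenated (17 bytes): EF B7 BA CA 8C E5 85 98 E2 87 BA C8 BF F0 9F 95 A6.

EF B7 BA CA 8C E5 85 98 E2 87 BA C8 BF F0 9F 95 A6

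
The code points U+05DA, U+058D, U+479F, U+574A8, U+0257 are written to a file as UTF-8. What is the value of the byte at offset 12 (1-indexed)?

1-indexed offset 12 is 0-indexed offset 11.
U+05DA → 2-byte form D7 9A at offsets 0–1.
U+058D → 2-byte form D6 8D at offsets 2–3.
U+479F → 3-byte form E4 9E 9F at offsets 4–6.
U+574A8 → 4-byte form F1 97 92 A8 at offsets 7–10.
U+0257 → 2-byte form C9 97 at offsets 11–12.
Offset 11 falls in char 5's range; it's byte 1 of C9 97 = 0xC9.

0xC9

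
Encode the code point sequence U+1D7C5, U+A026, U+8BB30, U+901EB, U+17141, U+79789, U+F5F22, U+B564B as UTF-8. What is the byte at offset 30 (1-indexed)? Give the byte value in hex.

0x99

1-indexed offset 30 is 0-indexed offset 29.
U+1D7C5 → 4-byte form F0 9D 9F 85 at offsets 0–3.
U+A026 → 3-byte form EA 80 A6 at offsets 4–6.
U+8BB30 → 4-byte form F2 8B AC B0 at offsets 7–10.
U+901EB → 4-byte form F2 90 87 AB at offsets 11–14.
U+17141 → 4-byte form F0 97 85 81 at offsets 15–18.
U+79789 → 4-byte form F1 B9 9E 89 at offsets 19–22.
U+F5F22 → 4-byte form F3 B5 BC A2 at offsets 23–26.
U+B564B → 4-byte form F2 B5 99 8B at offsets 27–30.
Offset 29 falls in char 8's range; it's byte 3 of F2 B5 99 8B = 0x99.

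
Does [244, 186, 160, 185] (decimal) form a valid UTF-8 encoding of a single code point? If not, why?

invalid (encodes a value above U+10FFFF)

Leading byte 0xF4 = 11110100 → 4-byte form.
Payload = 0x13A839, which exceeds U+10FFFF, the maximum Unicode code point. (Leading bytes F5–FF, or F4 followed by ≥ 0x90, are invalid.)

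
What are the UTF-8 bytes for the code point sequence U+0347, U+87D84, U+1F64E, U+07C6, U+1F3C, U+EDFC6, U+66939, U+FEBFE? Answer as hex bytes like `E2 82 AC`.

CD 87 F2 87 B6 84 F0 9F 99 8E DF 86 E1 BC BC F3 AD BF 86 F1 A6 A4 B9 F3 BE AF BE

U+0347: 2-byte form → CD 87.
U+87D84: 4-byte form → F2 87 B6 84.
U+1F64E: 4-byte form → F0 9F 99 8E.
U+07C6: 2-byte form → DF 86.
U+1F3C: 3-byte form → E1 BC BC.
U+EDFC6: 4-byte form → F3 AD BF 86.
U+66939: 4-byte form → F1 A6 A4 B9.
U+FEBFE: 4-byte form → F3 BE AF BE.
Concatenated (27 bytes): CD 87 F2 87 B6 84 F0 9F 99 8E DF 86 E1 BC BC F3 AD BF 86 F1 A6 A4 B9 F3 BE AF BE.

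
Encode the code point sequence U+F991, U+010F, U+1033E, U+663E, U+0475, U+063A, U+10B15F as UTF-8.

EF A6 91 C4 8F F0 90 8C BE E6 98 BE D1 B5 D8 BA F4 8B 85 9F

U+F991: 3-byte form → EF A6 91.
U+010F: 2-byte form → C4 8F.
U+1033E: 4-byte form → F0 90 8C BE.
U+663E: 3-byte form → E6 98 BE.
U+0475: 2-byte form → D1 B5.
U+063A: 2-byte form → D8 BA.
U+10B15F: 4-byte form → F4 8B 85 9F.
Concatenated (20 bytes): EF A6 91 C4 8F F0 90 8C BE E6 98 BE D1 B5 D8 BA F4 8B 85 9F.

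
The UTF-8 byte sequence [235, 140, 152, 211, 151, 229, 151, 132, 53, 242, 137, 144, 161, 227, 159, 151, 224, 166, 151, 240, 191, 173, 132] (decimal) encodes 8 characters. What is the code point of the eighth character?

U+3FB44

Offset 0: leading byte 0xEB = 11101011 → 3-byte char #1 = EB 8C 98.
Offset 3: leading byte 0xD3 = 11010011 → 2-byte char #2 = D3 97.
Offset 5: leading byte 0xE5 = 11100101 → 3-byte char #3 = E5 97 84.
Offset 8: leading byte 0x35 = 00110101 → 1-byte char #4 = 35.
Offset 9: leading byte 0xF2 = 11110010 → 4-byte char #5 = F2 89 90 A1.
Offset 13: leading byte 0xE3 = 11100011 → 3-byte char #6 = E3 9F 97.
Offset 16: leading byte 0xE0 = 11100000 → 3-byte char #7 = E0 A6 97.
Offset 19: leading byte 0xF0 = 11110000 → 4-byte char #8 = F0 BF AD 84.
Leading byte 0xF0 = 11110000 matches 11110xxx → 4-byte sequence.
Byte 1: 0xF0 = 11110000, payload 000 (3 bits).
Byte 2: 0xBF = 10111111 (10xxxxxx ✓), payload 111111.
Byte 3: 0xAD = 10101101 (10xxxxxx ✓), payload 101101.
Byte 4: 0x84 = 10000100 (10xxxxxx ✓), payload 000100.
Concatenate: 000111111101101000100 = 0x3FB44 (21 bits → U+3FB44).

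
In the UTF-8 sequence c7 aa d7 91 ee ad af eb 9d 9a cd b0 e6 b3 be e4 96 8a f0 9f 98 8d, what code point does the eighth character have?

Offset 0: leading byte 0xC7 = 11000111 → 2-byte char #1 = C7 AA.
Offset 2: leading byte 0xD7 = 11010111 → 2-byte char #2 = D7 91.
Offset 4: leading byte 0xEE = 11101110 → 3-byte char #3 = EE AD AF.
Offset 7: leading byte 0xEB = 11101011 → 3-byte char #4 = EB 9D 9A.
Offset 10: leading byte 0xCD = 11001101 → 2-byte char #5 = CD B0.
Offset 12: leading byte 0xE6 = 11100110 → 3-byte char #6 = E6 B3 BE.
Offset 15: leading byte 0xE4 = 11100100 → 3-byte char #7 = E4 96 8A.
Offset 18: leading byte 0xF0 = 11110000 → 4-byte char #8 = F0 9F 98 8D.
Leading byte 0xF0 = 11110000 matches 11110xxx → 4-byte sequence.
Byte 1: 0xF0 = 11110000, payload 000 (3 bits).
Byte 2: 0x9F = 10011111 (10xxxxxx ✓), payload 011111.
Byte 3: 0x98 = 10011000 (10xxxxxx ✓), payload 011000.
Byte 4: 0x8D = 10001101 (10xxxxxx ✓), payload 001101.
Concatenate: 000011111011000001101 = 0x1F60D (21 bits → U+1F60D).

U+1F60D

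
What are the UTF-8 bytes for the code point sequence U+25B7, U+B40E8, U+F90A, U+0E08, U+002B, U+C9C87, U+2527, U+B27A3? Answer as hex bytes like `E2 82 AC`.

E2 96 B7 F2 B4 83 A8 EF A4 8A E0 B8 88 2B F3 89 B2 87 E2 94 A7 F2 B2 9E A3

U+25B7: 3-byte form → E2 96 B7.
U+B40E8: 4-byte form → F2 B4 83 A8.
U+F90A: 3-byte form → EF A4 8A.
U+0E08: 3-byte form → E0 B8 88.
U+002B: 1-byte form → 2B.
U+C9C87: 4-byte form → F3 89 B2 87.
U+2527: 3-byte form → E2 94 A7.
U+B27A3: 4-byte form → F2 B2 9E A3.
Concatenated (25 bytes): E2 96 B7 F2 B4 83 A8 EF A4 8A E0 B8 88 2B F3 89 B2 87 E2 94 A7 F2 B2 9E A3.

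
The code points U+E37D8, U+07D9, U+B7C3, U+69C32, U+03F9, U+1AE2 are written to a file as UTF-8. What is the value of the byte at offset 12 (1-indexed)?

1-indexed offset 12 is 0-indexed offset 11.
U+E37D8 → 4-byte form F3 A3 9F 98 at offsets 0–3.
U+07D9 → 2-byte form DF 99 at offsets 4–5.
U+B7C3 → 3-byte form EB 9F 83 at offsets 6–8.
U+69C32 → 4-byte form F1 A9 B0 B2 at offsets 9–12.
Offset 11 falls in char 4's range; it's byte 3 of F1 A9 B0 B2 = 0xB0.

0xB0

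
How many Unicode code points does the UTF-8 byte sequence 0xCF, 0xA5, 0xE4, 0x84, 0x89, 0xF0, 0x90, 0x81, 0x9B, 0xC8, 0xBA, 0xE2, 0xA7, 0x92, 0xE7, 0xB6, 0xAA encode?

Byte at offset 0: 0xCF = 11001111 → 2-byte char (#1). Advance 2.
Byte at offset 2: 0xE4 = 11100100 → 3-byte char (#2). Advance 3.
Byte at offset 5: 0xF0 = 11110000 → 4-byte char (#3). Advance 4.
Byte at offset 9: 0xC8 = 11001000 → 2-byte char (#4). Advance 2.
Byte at offset 11: 0xE2 = 11100010 → 3-byte char (#5). Advance 3.
Byte at offset 14: 0xE7 = 11100111 → 3-byte char (#6). Advance 3.
Reached end at offset 17 after 6 code points.

6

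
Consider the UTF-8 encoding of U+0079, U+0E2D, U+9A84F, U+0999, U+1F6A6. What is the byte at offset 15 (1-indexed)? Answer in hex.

1-indexed offset 15 is 0-indexed offset 14.
U+0079 → 1-byte form 79 at offsets 0–0.
U+0E2D → 3-byte form E0 B8 AD at offsets 1–3.
U+9A84F → 4-byte form F2 9A A1 8F at offsets 4–7.
U+0999 → 3-byte form E0 A6 99 at offsets 8–10.
U+1F6A6 → 4-byte form F0 9F 9A A6 at offsets 11–14.
Offset 14 falls in char 5's range; it's byte 4 of F0 9F 9A A6 = 0xA6.

0xA6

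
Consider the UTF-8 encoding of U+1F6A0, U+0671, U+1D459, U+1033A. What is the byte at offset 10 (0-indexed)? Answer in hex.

0xF0

U+1F6A0 → 4-byte form F0 9F 9A A0 at offsets 0–3.
U+0671 → 2-byte form D9 B1 at offsets 4–5.
U+1D459 → 4-byte form F0 9D 91 99 at offsets 6–9.
U+1033A → 4-byte form F0 90 8C BA at offsets 10–13.
Offset 10 falls in char 4's range; it's byte 1 of F0 90 8C BA = 0xF0.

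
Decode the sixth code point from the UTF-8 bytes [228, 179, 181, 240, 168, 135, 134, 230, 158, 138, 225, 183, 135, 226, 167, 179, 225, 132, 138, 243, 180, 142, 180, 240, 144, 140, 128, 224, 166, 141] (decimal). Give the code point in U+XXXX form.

U+110A

Offset 0: leading byte 0xE4 = 11100100 → 3-byte char #1 = E4 B3 B5.
Offset 3: leading byte 0xF0 = 11110000 → 4-byte char #2 = F0 A8 87 86.
Offset 7: leading byte 0xE6 = 11100110 → 3-byte char #3 = E6 9E 8A.
Offset 10: leading byte 0xE1 = 11100001 → 3-byte char #4 = E1 B7 87.
Offset 13: leading byte 0xE2 = 11100010 → 3-byte char #5 = E2 A7 B3.
Offset 16: leading byte 0xE1 = 11100001 → 3-byte char #6 = E1 84 8A.
Leading byte 0xE1 = 11100001 matches 1110xxxx → 3-byte sequence.
Byte 1: 0xE1 = 11100001, payload 0001 (4 bits).
Byte 2: 0x84 = 10000100 (10xxxxxx ✓), payload 000100.
Byte 3: 0x8A = 10001010 (10xxxxxx ✓), payload 001010.
Concatenate: 0001000100001010 = 0x110A (16 bits → U+110A).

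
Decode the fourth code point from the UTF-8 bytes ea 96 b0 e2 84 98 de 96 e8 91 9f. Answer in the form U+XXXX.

Offset 0: leading byte 0xEA = 11101010 → 3-byte char #1 = EA 96 B0.
Offset 3: leading byte 0xE2 = 11100010 → 3-byte char #2 = E2 84 98.
Offset 6: leading byte 0xDE = 11011110 → 2-byte char #3 = DE 96.
Offset 8: leading byte 0xE8 = 11101000 → 3-byte char #4 = E8 91 9F.
Leading byte 0xE8 = 11101000 matches 1110xxxx → 3-byte sequence.
Byte 1: 0xE8 = 11101000, payload 1000 (4 bits).
Byte 2: 0x91 = 10010001 (10xxxxxx ✓), payload 010001.
Byte 3: 0x9F = 10011111 (10xxxxxx ✓), payload 011111.
Concatenate: 1000010001011111 = 0x845F (16 bits → U+845F).

U+845F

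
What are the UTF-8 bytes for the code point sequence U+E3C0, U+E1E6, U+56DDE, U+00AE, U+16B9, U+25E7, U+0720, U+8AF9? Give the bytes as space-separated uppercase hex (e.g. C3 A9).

EE 8F 80 EE 87 A6 F1 96 B7 9E C2 AE E1 9A B9 E2 97 A7 DC A0 E8 AB B9

U+E3C0: 3-byte form → EE 8F 80.
U+E1E6: 3-byte form → EE 87 A6.
U+56DDE: 4-byte form → F1 96 B7 9E.
U+00AE: 2-byte form → C2 AE.
U+16B9: 3-byte form → E1 9A B9.
U+25E7: 3-byte form → E2 97 A7.
U+0720: 2-byte form → DC A0.
U+8AF9: 3-byte form → E8 AB B9.
Concatenated (23 bytes): EE 8F 80 EE 87 A6 F1 96 B7 9E C2 AE E1 9A B9 E2 97 A7 DC A0 E8 AB B9.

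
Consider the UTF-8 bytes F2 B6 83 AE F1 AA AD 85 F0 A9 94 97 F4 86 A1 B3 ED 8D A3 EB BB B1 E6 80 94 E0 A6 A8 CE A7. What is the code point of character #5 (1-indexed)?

Offset 0: leading byte 0xF2 = 11110010 → 4-byte char #1 = F2 B6 83 AE.
Offset 4: leading byte 0xF1 = 11110001 → 4-byte char #2 = F1 AA AD 85.
Offset 8: leading byte 0xF0 = 11110000 → 4-byte char #3 = F0 A9 94 97.
Offset 12: leading byte 0xF4 = 11110100 → 4-byte char #4 = F4 86 A1 B3.
Offset 16: leading byte 0xED = 11101101 → 3-byte char #5 = ED 8D A3.
Leading byte 0xED = 11101101 matches 1110xxxx → 3-byte sequence.
Byte 1: 0xED = 11101101, payload 1101 (4 bits).
Byte 2: 0x8D = 10001101 (10xxxxxx ✓), payload 001101.
Byte 3: 0xA3 = 10100011 (10xxxxxx ✓), payload 100011.
Concatenate: 1101001101100011 = 0xD363 (16 bits → U+D363).

U+D363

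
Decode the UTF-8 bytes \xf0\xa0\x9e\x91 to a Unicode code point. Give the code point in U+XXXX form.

U+20791

Leading byte 0xF0 = 11110000 matches 11110xxx → 4-byte sequence.
Byte 1: 0xF0 = 11110000, payload 000 (3 bits).
Byte 2: 0xA0 = 10100000 (10xxxxxx ✓), payload 100000.
Byte 3: 0x9E = 10011110 (10xxxxxx ✓), payload 011110.
Byte 4: 0x91 = 10010001 (10xxxxxx ✓), payload 010001.
Concatenate: 000100000011110010001 = 0x20791 (21 bits → U+20791).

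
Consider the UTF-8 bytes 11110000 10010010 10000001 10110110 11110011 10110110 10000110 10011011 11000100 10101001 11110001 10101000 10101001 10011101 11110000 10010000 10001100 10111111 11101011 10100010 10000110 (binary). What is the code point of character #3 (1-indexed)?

U+0129

Offset 0: leading byte 0xF0 = 11110000 → 4-byte char #1 = F0 92 81 B6.
Offset 4: leading byte 0xF3 = 11110011 → 4-byte char #2 = F3 B6 86 9B.
Offset 8: leading byte 0xC4 = 11000100 → 2-byte char #3 = C4 A9.
Leading byte 0xC4 = 11000100 matches 110xxxxx → 2-byte sequence.
Byte 1: 0xC4 = 11000100, payload 00100 (5 bits).
Byte 2: 0xA9 = 10101001 (10xxxxxx ✓), payload 101001.
Concatenate: 00100101001 = 0x129 (11 bits → U+0129).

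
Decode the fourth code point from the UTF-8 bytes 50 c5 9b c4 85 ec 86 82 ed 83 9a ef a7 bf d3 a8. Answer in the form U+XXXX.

Offset 0: leading byte 0x50 = 01010000 → 1-byte char #1 = 50.
Offset 1: leading byte 0xC5 = 11000101 → 2-byte char #2 = C5 9B.
Offset 3: leading byte 0xC4 = 11000100 → 2-byte char #3 = C4 85.
Offset 5: leading byte 0xEC = 11101100 → 3-byte char #4 = EC 86 82.
Leading byte 0xEC = 11101100 matches 1110xxxx → 3-byte sequence.
Byte 1: 0xEC = 11101100, payload 1100 (4 bits).
Byte 2: 0x86 = 10000110 (10xxxxxx ✓), payload 000110.
Byte 3: 0x82 = 10000010 (10xxxxxx ✓), payload 000010.
Concatenate: 1100000110000010 = 0xC182 (16 bits → U+C182).

U+C182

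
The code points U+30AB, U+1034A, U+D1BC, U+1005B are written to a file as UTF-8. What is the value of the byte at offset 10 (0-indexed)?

U+30AB → 3-byte form E3 82 AB at offsets 0–2.
U+1034A → 4-byte form F0 90 8D 8A at offsets 3–6.
U+D1BC → 3-byte form ED 86 BC at offsets 7–9.
U+1005B → 4-byte form F0 90 81 9B at offsets 10–13.
Offset 10 falls in char 4's range; it's byte 1 of F0 90 81 9B = 0xF0.

0xF0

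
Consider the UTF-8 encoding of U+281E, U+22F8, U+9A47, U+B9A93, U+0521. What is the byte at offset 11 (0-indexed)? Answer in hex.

U+281E → 3-byte form E2 A0 9E at offsets 0–2.
U+22F8 → 3-byte form E2 8B B8 at offsets 3–5.
U+9A47 → 3-byte form E9 A9 87 at offsets 6–8.
U+B9A93 → 4-byte form F2 B9 AA 93 at offsets 9–12.
Offset 11 falls in char 4's range; it's byte 3 of F2 B9 AA 93 = 0xAA.

0xAA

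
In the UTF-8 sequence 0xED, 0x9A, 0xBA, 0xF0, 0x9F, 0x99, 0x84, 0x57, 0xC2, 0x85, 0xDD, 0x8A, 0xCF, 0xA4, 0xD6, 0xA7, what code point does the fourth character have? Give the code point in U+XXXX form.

U+0085

Offset 0: leading byte 0xED = 11101101 → 3-byte char #1 = ED 9A BA.
Offset 3: leading byte 0xF0 = 11110000 → 4-byte char #2 = F0 9F 99 84.
Offset 7: leading byte 0x57 = 01010111 → 1-byte char #3 = 57.
Offset 8: leading byte 0xC2 = 11000010 → 2-byte char #4 = C2 85.
Leading byte 0xC2 = 11000010 matches 110xxxxx → 2-byte sequence.
Byte 1: 0xC2 = 11000010, payload 00010 (5 bits).
Byte 2: 0x85 = 10000101 (10xxxxxx ✓), payload 000101.
Concatenate: 00010000101 = 0x85 (11 bits → U+0085).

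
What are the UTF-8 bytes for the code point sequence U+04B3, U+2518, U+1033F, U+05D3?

D2 B3 E2 94 98 F0 90 8C BF D7 93

U+04B3: 2-byte form → D2 B3.
U+2518: 3-byte form → E2 94 98.
U+1033F: 4-byte form → F0 90 8C BF.
U+05D3: 2-byte form → D7 93.
Concatenated (11 bytes): D2 B3 E2 94 98 F0 90 8C BF D7 93.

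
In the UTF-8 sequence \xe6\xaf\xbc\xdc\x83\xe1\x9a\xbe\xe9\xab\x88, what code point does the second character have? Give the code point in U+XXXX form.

Offset 0: leading byte 0xE6 = 11100110 → 3-byte char #1 = E6 AF BC.
Offset 3: leading byte 0xDC = 11011100 → 2-byte char #2 = DC 83.
Leading byte 0xDC = 11011100 matches 110xxxxx → 2-byte sequence.
Byte 1: 0xDC = 11011100, payload 11100 (5 bits).
Byte 2: 0x83 = 10000011 (10xxxxxx ✓), payload 000011.
Concatenate: 11100000011 = 0x703 (11 bits → U+0703).

U+0703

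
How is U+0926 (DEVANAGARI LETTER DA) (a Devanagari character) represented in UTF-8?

E0 A4 A6

U+0926 = 0x926 = 2342 decimal. In range U+0800–U+FFFF → 3-byte form: 1110xxxx 10xxxxxx 10xxxxxx.
Binary (16 bits): 0000100100100110.
Split 4+6+6: 0000 | 100100 | 100110.
Byte 1: 11100000 = 0xE0.
Byte 2: 10100100 = 0xA4.
Byte 3: 10100110 = 0xA6.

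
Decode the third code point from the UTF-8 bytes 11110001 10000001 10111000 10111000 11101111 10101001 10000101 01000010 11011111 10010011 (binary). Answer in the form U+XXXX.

Offset 0: leading byte 0xF1 = 11110001 → 4-byte char #1 = F1 81 B8 B8.
Offset 4: leading byte 0xEF = 11101111 → 3-byte char #2 = EF A9 85.
Offset 7: leading byte 0x42 = 01000010 → 1-byte char #3 = 42.
Leading byte 0x42 = 01000010 matches 0xxxxxxx → 1-byte sequence.
Byte 1: 0x42 = 01000010, payload 1000010 (7 bits).
Concatenate: 1000010 = 0x42 (7 bits → U+0042).

U+0042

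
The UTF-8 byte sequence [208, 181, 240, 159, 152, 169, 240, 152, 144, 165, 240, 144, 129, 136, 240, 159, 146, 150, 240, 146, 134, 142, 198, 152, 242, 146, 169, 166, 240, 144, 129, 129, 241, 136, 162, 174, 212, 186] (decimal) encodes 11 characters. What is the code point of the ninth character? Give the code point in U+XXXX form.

Offset 0: leading byte 0xD0 = 11010000 → 2-byte char #1 = D0 B5.
Offset 2: leading byte 0xF0 = 11110000 → 4-byte char #2 = F0 9F 98 A9.
Offset 6: leading byte 0xF0 = 11110000 → 4-byte char #3 = F0 98 90 A5.
Offset 10: leading byte 0xF0 = 11110000 → 4-byte char #4 = F0 90 81 88.
Offset 14: leading byte 0xF0 = 11110000 → 4-byte char #5 = F0 9F 92 96.
Offset 18: leading byte 0xF0 = 11110000 → 4-byte char #6 = F0 92 86 8E.
Offset 22: leading byte 0xC6 = 11000110 → 2-byte char #7 = C6 98.
Offset 24: leading byte 0xF2 = 11110010 → 4-byte char #8 = F2 92 A9 A6.
Offset 28: leading byte 0xF0 = 11110000 → 4-byte char #9 = F0 90 81 81.
Leading byte 0xF0 = 11110000 matches 11110xxx → 4-byte sequence.
Byte 1: 0xF0 = 11110000, payload 000 (3 bits).
Byte 2: 0x90 = 10010000 (10xxxxxx ✓), payload 010000.
Byte 3: 0x81 = 10000001 (10xxxxxx ✓), payload 000001.
Byte 4: 0x81 = 10000001 (10xxxxxx ✓), payload 000001.
Concatenate: 000010000000001000001 = 0x10041 (21 bits → U+10041).

U+10041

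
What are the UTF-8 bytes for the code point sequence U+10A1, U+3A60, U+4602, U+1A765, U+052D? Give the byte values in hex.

U+10A1: 3-byte form → E1 82 A1.
U+3A60: 3-byte form → E3 A9 A0.
U+4602: 3-byte form → E4 98 82.
U+1A765: 4-byte form → F0 9A 9D A5.
U+052D: 2-byte form → D4 AD.
Concatenated (15 bytes): E1 82 A1 E3 A9 A0 E4 98 82 F0 9A 9D A5 D4 AD.

E1 82 A1 E3 A9 A0 E4 98 82 F0 9A 9D A5 D4 AD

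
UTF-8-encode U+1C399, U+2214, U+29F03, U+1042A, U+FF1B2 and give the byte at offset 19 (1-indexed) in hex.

1-indexed offset 19 is 0-indexed offset 18.
U+1C399 → 4-byte form F0 9C 8E 99 at offsets 0–3.
U+2214 → 3-byte form E2 88 94 at offsets 4–6.
U+29F03 → 4-byte form F0 A9 BC 83 at offsets 7–10.
U+1042A → 4-byte form F0 90 90 AA at offsets 11–14.
U+FF1B2 → 4-byte form F3 BF 86 B2 at offsets 15–18.
Offset 18 falls in char 5's range; it's byte 4 of F3 BF 86 B2 = 0xB2.

0xB2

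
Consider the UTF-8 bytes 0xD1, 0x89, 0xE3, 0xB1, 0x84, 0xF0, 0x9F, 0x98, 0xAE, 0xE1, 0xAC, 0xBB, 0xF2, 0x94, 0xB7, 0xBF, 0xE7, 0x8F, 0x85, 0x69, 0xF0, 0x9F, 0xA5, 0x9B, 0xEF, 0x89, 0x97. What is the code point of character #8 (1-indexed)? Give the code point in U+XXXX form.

U+1F95B

Offset 0: leading byte 0xD1 = 11010001 → 2-byte char #1 = D1 89.
Offset 2: leading byte 0xE3 = 11100011 → 3-byte char #2 = E3 B1 84.
Offset 5: leading byte 0xF0 = 11110000 → 4-byte char #3 = F0 9F 98 AE.
Offset 9: leading byte 0xE1 = 11100001 → 3-byte char #4 = E1 AC BB.
Offset 12: leading byte 0xF2 = 11110010 → 4-byte char #5 = F2 94 B7 BF.
Offset 16: leading byte 0xE7 = 11100111 → 3-byte char #6 = E7 8F 85.
Offset 19: leading byte 0x69 = 01101001 → 1-byte char #7 = 69.
Offset 20: leading byte 0xF0 = 11110000 → 4-byte char #8 = F0 9F A5 9B.
Leading byte 0xF0 = 11110000 matches 11110xxx → 4-byte sequence.
Byte 1: 0xF0 = 11110000, payload 000 (3 bits).
Byte 2: 0x9F = 10011111 (10xxxxxx ✓), payload 011111.
Byte 3: 0xA5 = 10100101 (10xxxxxx ✓), payload 100101.
Byte 4: 0x9B = 10011011 (10xxxxxx ✓), payload 011011.
Concatenate: 000011111100101011011 = 0x1F95B (21 bits → U+1F95B).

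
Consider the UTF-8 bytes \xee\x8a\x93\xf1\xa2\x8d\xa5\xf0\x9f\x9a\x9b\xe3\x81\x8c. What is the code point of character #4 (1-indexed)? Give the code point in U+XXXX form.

U+304C

Offset 0: leading byte 0xEE = 11101110 → 3-byte char #1 = EE 8A 93.
Offset 3: leading byte 0xF1 = 11110001 → 4-byte char #2 = F1 A2 8D A5.
Offset 7: leading byte 0xF0 = 11110000 → 4-byte char #3 = F0 9F 9A 9B.
Offset 11: leading byte 0xE3 = 11100011 → 3-byte char #4 = E3 81 8C.
Leading byte 0xE3 = 11100011 matches 1110xxxx → 3-byte sequence.
Byte 1: 0xE3 = 11100011, payload 0011 (4 bits).
Byte 2: 0x81 = 10000001 (10xxxxxx ✓), payload 000001.
Byte 3: 0x8C = 10001100 (10xxxxxx ✓), payload 001100.
Concatenate: 0011000001001100 = 0x304C (16 bits → U+304C).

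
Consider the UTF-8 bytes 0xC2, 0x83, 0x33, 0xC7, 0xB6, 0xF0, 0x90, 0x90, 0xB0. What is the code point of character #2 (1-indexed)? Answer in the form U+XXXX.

Offset 0: leading byte 0xC2 = 11000010 → 2-byte char #1 = C2 83.
Offset 2: leading byte 0x33 = 00110011 → 1-byte char #2 = 33.
Leading byte 0x33 = 00110011 matches 0xxxxxxx → 1-byte sequence.
Byte 1: 0x33 = 00110011, payload 0110011 (7 bits).
Concatenate: 0110011 = 0x33 (7 bits → U+0033).

U+0033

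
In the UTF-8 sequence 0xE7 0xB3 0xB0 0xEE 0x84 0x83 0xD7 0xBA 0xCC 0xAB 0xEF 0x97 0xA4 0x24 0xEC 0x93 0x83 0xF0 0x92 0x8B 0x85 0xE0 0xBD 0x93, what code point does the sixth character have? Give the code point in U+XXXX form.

U+0024

Offset 0: leading byte 0xE7 = 11100111 → 3-byte char #1 = E7 B3 B0.
Offset 3: leading byte 0xEE = 11101110 → 3-byte char #2 = EE 84 83.
Offset 6: leading byte 0xD7 = 11010111 → 2-byte char #3 = D7 BA.
Offset 8: leading byte 0xCC = 11001100 → 2-byte char #4 = CC AB.
Offset 10: leading byte 0xEF = 11101111 → 3-byte char #5 = EF 97 A4.
Offset 13: leading byte 0x24 = 00100100 → 1-byte char #6 = 24.
Leading byte 0x24 = 00100100 matches 0xxxxxxx → 1-byte sequence.
Byte 1: 0x24 = 00100100, payload 0100100 (7 bits).
Concatenate: 0100100 = 0x24 (7 bits → U+0024).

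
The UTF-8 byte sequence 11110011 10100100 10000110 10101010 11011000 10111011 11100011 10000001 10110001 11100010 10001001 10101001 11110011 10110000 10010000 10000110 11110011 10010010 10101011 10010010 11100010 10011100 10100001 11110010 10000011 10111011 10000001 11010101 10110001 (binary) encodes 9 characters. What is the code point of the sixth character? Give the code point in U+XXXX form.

U+D2AD2

Offset 0: leading byte 0xF3 = 11110011 → 4-byte char #1 = F3 A4 86 AA.
Offset 4: leading byte 0xD8 = 11011000 → 2-byte char #2 = D8 BB.
Offset 6: leading byte 0xE3 = 11100011 → 3-byte char #3 = E3 81 B1.
Offset 9: leading byte 0xE2 = 11100010 → 3-byte char #4 = E2 89 A9.
Offset 12: leading byte 0xF3 = 11110011 → 4-byte char #5 = F3 B0 90 86.
Offset 16: leading byte 0xF3 = 11110011 → 4-byte char #6 = F3 92 AB 92.
Leading byte 0xF3 = 11110011 matches 11110xxx → 4-byte sequence.
Byte 1: 0xF3 = 11110011, payload 011 (3 bits).
Byte 2: 0x92 = 10010010 (10xxxxxx ✓), payload 010010.
Byte 3: 0xAB = 10101011 (10xxxxxx ✓), payload 101011.
Byte 4: 0x92 = 10010010 (10xxxxxx ✓), payload 010010.
Concatenate: 011010010101011010010 = 0xD2AD2 (21 bits → U+D2AD2).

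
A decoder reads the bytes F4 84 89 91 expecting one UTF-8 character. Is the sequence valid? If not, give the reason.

valid

Leading byte 0xF4 = 11110100 → 4-byte form.
Continuation bytes 0x84=10000100, 0x89=10001001, 0x91=10010001 all match 10xxxxxx.
Decoded value 0x104251 is ≥ 0x10000 (shortest form) and not a surrogate.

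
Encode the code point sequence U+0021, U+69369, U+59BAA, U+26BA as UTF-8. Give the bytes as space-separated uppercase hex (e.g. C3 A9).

21 F1 A9 8D A9 F1 99 AE AA E2 9A BA

U+0021: 1-byte form → 21.
U+69369: 4-byte form → F1 A9 8D A9.
U+59BAA: 4-byte form → F1 99 AE AA.
U+26BA: 3-byte form → E2 9A BA.
Concatenated (12 bytes): 21 F1 A9 8D A9 F1 99 AE AA E2 9A BA.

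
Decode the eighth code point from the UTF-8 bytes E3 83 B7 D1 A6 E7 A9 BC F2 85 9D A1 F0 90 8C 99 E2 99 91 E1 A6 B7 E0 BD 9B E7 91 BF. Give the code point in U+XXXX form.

U+0F5B

Offset 0: leading byte 0xE3 = 11100011 → 3-byte char #1 = E3 83 B7.
Offset 3: leading byte 0xD1 = 11010001 → 2-byte char #2 = D1 A6.
Offset 5: leading byte 0xE7 = 11100111 → 3-byte char #3 = E7 A9 BC.
Offset 8: leading byte 0xF2 = 11110010 → 4-byte char #4 = F2 85 9D A1.
Offset 12: leading byte 0xF0 = 11110000 → 4-byte char #5 = F0 90 8C 99.
Offset 16: leading byte 0xE2 = 11100010 → 3-byte char #6 = E2 99 91.
Offset 19: leading byte 0xE1 = 11100001 → 3-byte char #7 = E1 A6 B7.
Offset 22: leading byte 0xE0 = 11100000 → 3-byte char #8 = E0 BD 9B.
Leading byte 0xE0 = 11100000 matches 1110xxxx → 3-byte sequence.
Byte 1: 0xE0 = 11100000, payload 0000 (4 bits).
Byte 2: 0xBD = 10111101 (10xxxxxx ✓), payload 111101.
Byte 3: 0x9B = 10011011 (10xxxxxx ✓), payload 011011.
Concatenate: 0000111101011011 = 0xF5B (16 bits → U+0F5B).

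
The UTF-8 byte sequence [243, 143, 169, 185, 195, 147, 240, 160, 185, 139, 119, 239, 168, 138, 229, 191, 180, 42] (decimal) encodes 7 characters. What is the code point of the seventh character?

U+002A

Offset 0: leading byte 0xF3 = 11110011 → 4-byte char #1 = F3 8F A9 B9.
Offset 4: leading byte 0xC3 = 11000011 → 2-byte char #2 = C3 93.
Offset 6: leading byte 0xF0 = 11110000 → 4-byte char #3 = F0 A0 B9 8B.
Offset 10: leading byte 0x77 = 01110111 → 1-byte char #4 = 77.
Offset 11: leading byte 0xEF = 11101111 → 3-byte char #5 = EF A8 8A.
Offset 14: leading byte 0xE5 = 11100101 → 3-byte char #6 = E5 BF B4.
Offset 17: leading byte 0x2A = 00101010 → 1-byte char #7 = 2A.
Leading byte 0x2A = 00101010 matches 0xxxxxxx → 1-byte sequence.
Byte 1: 0x2A = 00101010, payload 0101010 (7 bits).
Concatenate: 0101010 = 0x2A (7 bits → U+002A).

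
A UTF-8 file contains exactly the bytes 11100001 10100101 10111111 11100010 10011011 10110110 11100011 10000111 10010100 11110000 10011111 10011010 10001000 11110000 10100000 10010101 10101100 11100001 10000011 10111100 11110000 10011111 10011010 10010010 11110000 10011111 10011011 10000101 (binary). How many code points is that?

8

Byte at offset 0: 0xE1 = 11100001 → 3-byte char (#1). Advance 3.
Byte at offset 3: 0xE2 = 11100010 → 3-byte char (#2). Advance 3.
Byte at offset 6: 0xE3 = 11100011 → 3-byte char (#3). Advance 3.
Byte at offset 9: 0xF0 = 11110000 → 4-byte char (#4). Advance 4.
Byte at offset 13: 0xF0 = 11110000 → 4-byte char (#5). Advance 4.
Byte at offset 17: 0xE1 = 11100001 → 3-byte char (#6). Advance 3.
Byte at offset 20: 0xF0 = 11110000 → 4-byte char (#7). Advance 4.
Byte at offset 24: 0xF0 = 11110000 → 4-byte char (#8). Advance 4.
Reached end at offset 28 after 8 code points.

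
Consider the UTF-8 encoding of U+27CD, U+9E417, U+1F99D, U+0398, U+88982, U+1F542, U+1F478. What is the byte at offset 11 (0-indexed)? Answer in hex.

0xCE

U+27CD → 3-byte form E2 9F 8D at offsets 0–2.
U+9E417 → 4-byte form F2 9E 90 97 at offsets 3–6.
U+1F99D → 4-byte form F0 9F A6 9D at offsets 7–10.
U+0398 → 2-byte form CE 98 at offsets 11–12.
Offset 11 falls in char 4's range; it's byte 1 of CE 98 = 0xCE.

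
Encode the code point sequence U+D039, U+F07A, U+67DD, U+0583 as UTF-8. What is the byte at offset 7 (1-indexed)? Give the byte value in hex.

1-indexed offset 7 is 0-indexed offset 6.
U+D039 → 3-byte form ED 80 B9 at offsets 0–2.
U+F07A → 3-byte form EF 81 BA at offsets 3–5.
U+67DD → 3-byte form E6 9F 9D at offsets 6–8.
Offset 6 falls in char 3's range; it's byte 1 of E6 9F 9D = 0xE6.

0xE6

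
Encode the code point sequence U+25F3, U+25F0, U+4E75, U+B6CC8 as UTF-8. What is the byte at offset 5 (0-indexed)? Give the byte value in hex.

0xB0

U+25F3 → 3-byte form E2 97 B3 at offsets 0–2.
U+25F0 → 3-byte form E2 97 B0 at offsets 3–5.
Offset 5 falls in char 2's range; it's byte 3 of E2 97 B0 = 0xB0.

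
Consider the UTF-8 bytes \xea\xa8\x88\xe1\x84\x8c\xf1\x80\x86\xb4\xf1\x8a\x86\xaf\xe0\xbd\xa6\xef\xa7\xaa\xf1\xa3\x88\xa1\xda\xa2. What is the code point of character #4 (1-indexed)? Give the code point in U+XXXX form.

Offset 0: leading byte 0xEA = 11101010 → 3-byte char #1 = EA A8 88.
Offset 3: leading byte 0xE1 = 11100001 → 3-byte char #2 = E1 84 8C.
Offset 6: leading byte 0xF1 = 11110001 → 4-byte char #3 = F1 80 86 B4.
Offset 10: leading byte 0xF1 = 11110001 → 4-byte char #4 = F1 8A 86 AF.
Leading byte 0xF1 = 11110001 matches 11110xxx → 4-byte sequence.
Byte 1: 0xF1 = 11110001, payload 001 (3 bits).
Byte 2: 0x8A = 10001010 (10xxxxxx ✓), payload 001010.
Byte 3: 0x86 = 10000110 (10xxxxxx ✓), payload 000110.
Byte 4: 0xAF = 10101111 (10xxxxxx ✓), payload 101111.
Concatenate: 001001010000110101111 = 0x4A1AF (21 bits → U+4A1AF).

U+4A1AF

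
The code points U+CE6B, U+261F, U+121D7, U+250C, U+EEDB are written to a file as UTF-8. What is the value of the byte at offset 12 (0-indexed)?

U+CE6B → 3-byte form EC B9 AB at offsets 0–2.
U+261F → 3-byte form E2 98 9F at offsets 3–5.
U+121D7 → 4-byte form F0 92 87 97 at offsets 6–9.
U+250C → 3-byte form E2 94 8C at offsets 10–12.
Offset 12 falls in char 4's range; it's byte 3 of E2 94 8C = 0x8C.

0x8C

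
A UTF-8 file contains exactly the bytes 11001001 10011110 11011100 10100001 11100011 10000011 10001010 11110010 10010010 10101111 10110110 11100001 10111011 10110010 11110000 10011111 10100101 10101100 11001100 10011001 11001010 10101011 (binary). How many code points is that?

Byte at offset 0: 0xC9 = 11001001 → 2-byte char (#1). Advance 2.
Byte at offset 2: 0xDC = 11011100 → 2-byte char (#2). Advance 2.
Byte at offset 4: 0xE3 = 11100011 → 3-byte char (#3). Advance 3.
Byte at offset 7: 0xF2 = 11110010 → 4-byte char (#4). Advance 4.
Byte at offset 11: 0xE1 = 11100001 → 3-byte char (#5). Advance 3.
Byte at offset 14: 0xF0 = 11110000 → 4-byte char (#6). Advance 4.
Byte at offset 18: 0xCC = 11001100 → 2-byte char (#7). Advance 2.
Byte at offset 20: 0xCA = 11001010 → 2-byte char (#8). Advance 2.
Reached end at offset 22 after 8 code points.

8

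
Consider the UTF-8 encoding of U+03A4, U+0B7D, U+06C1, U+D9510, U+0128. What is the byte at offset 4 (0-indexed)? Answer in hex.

U+03A4 → 2-byte form CE A4 at offsets 0–1.
U+0B7D → 3-byte form E0 AD BD at offsets 2–4.
Offset 4 falls in char 2's range; it's byte 3 of E0 AD BD = 0xBD.

0xBD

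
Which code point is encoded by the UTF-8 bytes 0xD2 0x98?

U+0498

Leading byte 0xD2 = 11010010 matches 110xxxxx → 2-byte sequence.
Byte 1: 0xD2 = 11010010, payload 10010 (5 bits).
Byte 2: 0x98 = 10011000 (10xxxxxx ✓), payload 011000.
Concatenate: 10010011000 = 0x498 (11 bits → U+0498).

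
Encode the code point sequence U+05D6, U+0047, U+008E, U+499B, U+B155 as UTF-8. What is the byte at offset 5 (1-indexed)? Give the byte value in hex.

1-indexed offset 5 is 0-indexed offset 4.
U+05D6 → 2-byte form D7 96 at offsets 0–1.
U+0047 → 1-byte form 47 at offsets 2–2.
U+008E → 2-byte form C2 8E at offsets 3–4.
Offset 4 falls in char 3's range; it's byte 2 of C2 8E = 0x8E.

0x8E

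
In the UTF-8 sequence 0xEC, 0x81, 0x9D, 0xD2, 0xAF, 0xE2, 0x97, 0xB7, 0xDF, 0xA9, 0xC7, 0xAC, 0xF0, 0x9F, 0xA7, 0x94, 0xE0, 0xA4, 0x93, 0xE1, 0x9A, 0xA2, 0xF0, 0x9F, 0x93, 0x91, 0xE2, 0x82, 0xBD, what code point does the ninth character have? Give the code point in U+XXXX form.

Offset 0: leading byte 0xEC = 11101100 → 3-byte char #1 = EC 81 9D.
Offset 3: leading byte 0xD2 = 11010010 → 2-byte char #2 = D2 AF.
Offset 5: leading byte 0xE2 = 11100010 → 3-byte char #3 = E2 97 B7.
Offset 8: leading byte 0xDF = 11011111 → 2-byte char #4 = DF A9.
Offset 10: leading byte 0xC7 = 11000111 → 2-byte char #5 = C7 AC.
Offset 12: leading byte 0xF0 = 11110000 → 4-byte char #6 = F0 9F A7 94.
Offset 16: leading byte 0xE0 = 11100000 → 3-byte char #7 = E0 A4 93.
Offset 19: leading byte 0xE1 = 11100001 → 3-byte char #8 = E1 9A A2.
Offset 22: leading byte 0xF0 = 11110000 → 4-byte char #9 = F0 9F 93 91.
Leading byte 0xF0 = 11110000 matches 11110xxx → 4-byte sequence.
Byte 1: 0xF0 = 11110000, payload 000 (3 bits).
Byte 2: 0x9F = 10011111 (10xxxxxx ✓), payload 011111.
Byte 3: 0x93 = 10010011 (10xxxxxx ✓), payload 010011.
Byte 4: 0x91 = 10010001 (10xxxxxx ✓), payload 010001.
Concatenate: 000011111010011010001 = 0x1F4D1 (21 bits → U+1F4D1).

U+1F4D1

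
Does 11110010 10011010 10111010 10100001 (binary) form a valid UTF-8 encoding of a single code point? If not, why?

valid

Leading byte 0xF2 = 11110010 → 4-byte form.
Continuation bytes 0x9A=10011010, 0xBA=10111010, 0xA1=10100001 all match 10xxxxxx.
Decoded value 0x9AEA1 is ≥ 0x10000 (shortest form) and not a surrogate.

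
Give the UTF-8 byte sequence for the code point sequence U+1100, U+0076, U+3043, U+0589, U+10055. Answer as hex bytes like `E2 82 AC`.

E1 84 80 76 E3 81 83 D6 89 F0 90 81 95

U+1100: 3-byte form → E1 84 80.
U+0076: 1-byte form → 76.
U+3043: 3-byte form → E3 81 83.
U+0589: 2-byte form → D6 89.
U+10055: 4-byte form → F0 90 81 95.
Concatenated (13 bytes): E1 84 80 76 E3 81 83 D6 89 F0 90 81 95.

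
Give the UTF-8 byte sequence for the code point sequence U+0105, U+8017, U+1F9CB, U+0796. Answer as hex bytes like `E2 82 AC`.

C4 85 E8 80 97 F0 9F A7 8B DE 96

U+0105: 2-byte form → C4 85.
U+8017: 3-byte form → E8 80 97.
U+1F9CB: 4-byte form → F0 9F A7 8B.
U+0796: 2-byte form → DE 96.
Concatenated (11 bytes): C4 85 E8 80 97 F0 9F A7 8B DE 96.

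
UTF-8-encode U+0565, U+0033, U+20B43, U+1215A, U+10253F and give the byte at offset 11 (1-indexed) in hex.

1-indexed offset 11 is 0-indexed offset 10.
U+0565 → 2-byte form D5 A5 at offsets 0–1.
U+0033 → 1-byte form 33 at offsets 2–2.
U+20B43 → 4-byte form F0 A0 AD 83 at offsets 3–6.
U+1215A → 4-byte form F0 92 85 9A at offsets 7–10.
Offset 10 falls in char 4's range; it's byte 4 of F0 92 85 9A = 0x9A.

0x9A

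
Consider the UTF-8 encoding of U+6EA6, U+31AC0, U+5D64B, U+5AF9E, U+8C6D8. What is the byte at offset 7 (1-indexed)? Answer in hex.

1-indexed offset 7 is 0-indexed offset 6.
U+6EA6 → 3-byte form E6 BA A6 at offsets 0–2.
U+31AC0 → 4-byte form F0 B1 AB 80 at offsets 3–6.
Offset 6 falls in char 2's range; it's byte 4 of F0 B1 AB 80 = 0x80.

0x80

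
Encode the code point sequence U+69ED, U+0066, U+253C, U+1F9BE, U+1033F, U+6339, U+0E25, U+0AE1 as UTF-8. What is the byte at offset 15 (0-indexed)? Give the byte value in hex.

U+69ED → 3-byte form E6 A7 AD at offsets 0–2.
U+0066 → 1-byte form 66 at offsets 3–3.
U+253C → 3-byte form E2 94 BC at offsets 4–6.
U+1F9BE → 4-byte form F0 9F A6 BE at offsets 7–10.
U+1033F → 4-byte form F0 90 8C BF at offsets 11–14.
U+6339 → 3-byte form E6 8C B9 at offsets 15–17.
Offset 15 falls in char 6's range; it's byte 1 of E6 8C B9 = 0xE6.

0xE6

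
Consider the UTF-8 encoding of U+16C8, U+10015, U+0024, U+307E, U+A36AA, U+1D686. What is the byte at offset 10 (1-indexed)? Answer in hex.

1-indexed offset 10 is 0-indexed offset 9.
U+16C8 → 3-byte form E1 9B 88 at offsets 0–2.
U+10015 → 4-byte form F0 90 80 95 at offsets 3–6.
U+0024 → 1-byte form 24 at offsets 7–7.
U+307E → 3-byte form E3 81 BE at offsets 8–10.
Offset 9 falls in char 4's range; it's byte 2 of E3 81 BE = 0x81.

0x81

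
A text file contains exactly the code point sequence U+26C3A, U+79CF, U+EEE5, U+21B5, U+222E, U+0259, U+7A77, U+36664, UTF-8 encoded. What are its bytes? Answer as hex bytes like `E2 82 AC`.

U+26C3A: 4-byte form → F0 A6 B0 BA.
U+79CF: 3-byte form → E7 A7 8F.
U+EEE5: 3-byte form → EE BB A5.
U+21B5: 3-byte form → E2 86 B5.
U+222E: 3-byte form → E2 88 AE.
U+0259: 2-byte form → C9 99.
U+7A77: 3-byte form → E7 A9 B7.
U+36664: 4-byte form → F0 B6 99 A4.
Concatenated (25 bytes): F0 A6 B0 BA E7 A7 8F EE BB A5 E2 86 B5 E2 88 AE C9 99 E7 A9 B7 F0 B6 99 A4.

F0 A6 B0 BA E7 A7 8F EE BB A5 E2 86 B5 E2 88 AE C9 99 E7 A9 B7 F0 B6 99 A4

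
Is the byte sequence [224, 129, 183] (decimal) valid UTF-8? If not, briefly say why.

invalid (overlong encoding)

Leading byte 0xE0 = 11100000 → 3-byte form.
Continuation bytes all match 10xxxxxx. Payload decodes to 0x77.
But 0x77 < 0x800, the minimum for a 3-byte sequence — this is an overlong encoding.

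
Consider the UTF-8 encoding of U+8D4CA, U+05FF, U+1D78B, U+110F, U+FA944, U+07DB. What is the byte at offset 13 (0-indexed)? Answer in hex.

U+8D4CA → 4-byte form F2 8D 93 8A at offsets 0–3.
U+05FF → 2-byte form D7 BF at offsets 4–5.
U+1D78B → 4-byte form F0 9D 9E 8B at offsets 6–9.
U+110F → 3-byte form E1 84 8F at offsets 10–12.
U+FA944 → 4-byte form F3 BA A5 84 at offsets 13–16.
Offset 13 falls in char 5's range; it's byte 1 of F3 BA A5 84 = 0xF3.

0xF3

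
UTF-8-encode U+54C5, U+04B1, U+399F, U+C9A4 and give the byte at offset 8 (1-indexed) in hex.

1-indexed offset 8 is 0-indexed offset 7.
U+54C5 → 3-byte form E5 93 85 at offsets 0–2.
U+04B1 → 2-byte form D2 B1 at offsets 3–4.
U+399F → 3-byte form E3 A6 9F at offsets 5–7.
Offset 7 falls in char 3's range; it's byte 3 of E3 A6 9F = 0x9F.

0x9F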